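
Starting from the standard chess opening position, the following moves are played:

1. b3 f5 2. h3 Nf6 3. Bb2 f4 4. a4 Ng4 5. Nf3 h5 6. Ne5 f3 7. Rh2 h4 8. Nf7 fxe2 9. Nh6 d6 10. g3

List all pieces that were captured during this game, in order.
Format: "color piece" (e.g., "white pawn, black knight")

Tracking captures:
  fxe2: captured white pawn

white pawn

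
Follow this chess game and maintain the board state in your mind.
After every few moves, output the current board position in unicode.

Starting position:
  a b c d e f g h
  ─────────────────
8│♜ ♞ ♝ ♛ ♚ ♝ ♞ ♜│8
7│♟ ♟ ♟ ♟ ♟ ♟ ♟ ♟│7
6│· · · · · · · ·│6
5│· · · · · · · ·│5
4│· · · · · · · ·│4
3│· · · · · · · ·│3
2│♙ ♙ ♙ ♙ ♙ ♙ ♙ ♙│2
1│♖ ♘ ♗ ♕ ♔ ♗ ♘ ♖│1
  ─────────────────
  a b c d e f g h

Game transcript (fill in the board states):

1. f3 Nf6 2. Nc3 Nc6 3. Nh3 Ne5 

  a b c d e f g h
  ─────────────────
8│♜ · ♝ ♛ ♚ ♝ · ♜│8
7│♟ ♟ ♟ ♟ ♟ ♟ ♟ ♟│7
6│· · · · · ♞ · ·│6
5│· · · · ♞ · · ·│5
4│· · · · · · · ·│4
3│· · ♘ · · ♙ · ♘│3
2│♙ ♙ ♙ ♙ ♙ · ♙ ♙│2
1│♖ · ♗ ♕ ♔ ♗ · ♖│1
  ─────────────────
  a b c d e f g h

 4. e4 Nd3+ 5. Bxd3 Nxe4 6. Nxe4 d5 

  a b c d e f g h
  ─────────────────
8│♜ · ♝ ♛ ♚ ♝ · ♜│8
7│♟ ♟ ♟ · ♟ ♟ ♟ ♟│7
6│· · · · · · · ·│6
5│· · · ♟ · · · ·│5
4│· · · · ♘ · · ·│4
3│· · · ♗ · ♙ · ♘│3
2│♙ ♙ ♙ ♙ · · ♙ ♙│2
1│♖ · ♗ ♕ ♔ · · ♖│1
  ─────────────────
  a b c d e f g h

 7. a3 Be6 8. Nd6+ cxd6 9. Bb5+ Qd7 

  a b c d e f g h
  ─────────────────
8│♜ · · · ♚ ♝ · ♜│8
7│♟ ♟ · ♛ ♟ ♟ ♟ ♟│7
6│· · · ♟ ♝ · · ·│6
5│· ♗ · ♟ · · · ·│5
4│· · · · · · · ·│4
3│♙ · · · · ♙ · ♘│3
2│· ♙ ♙ ♙ · · ♙ ♙│2
1│♖ · ♗ ♕ ♔ · · ♖│1
  ─────────────────
  a b c d e f g h

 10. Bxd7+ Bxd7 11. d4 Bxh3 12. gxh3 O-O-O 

  a b c d e f g h
  ─────────────────
8│· · ♚ ♜ · ♝ · ♜│8
7│♟ ♟ · · ♟ ♟ ♟ ♟│7
6│· · · ♟ · · · ·│6
5│· · · ♟ · · · ·│5
4│· · · ♙ · · · ·│4
3│♙ · · · · ♙ · ♙│3
2│· ♙ ♙ · · · · ♙│2
1│♖ · ♗ ♕ ♔ · · ♖│1
  ─────────────────
  a b c d e f g h

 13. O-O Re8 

  a b c d e f g h
  ─────────────────
8│· · ♚ · ♜ ♝ · ♜│8
7│♟ ♟ · · ♟ ♟ ♟ ♟│7
6│· · · ♟ · · · ·│6
5│· · · ♟ · · · ·│5
4│· · · ♙ · · · ·│4
3│♙ · · · · ♙ · ♙│3
2│· ♙ ♙ · · · · ♙│2
1│♖ · ♗ ♕ · ♖ ♔ ·│1
  ─────────────────
  a b c d e f g h


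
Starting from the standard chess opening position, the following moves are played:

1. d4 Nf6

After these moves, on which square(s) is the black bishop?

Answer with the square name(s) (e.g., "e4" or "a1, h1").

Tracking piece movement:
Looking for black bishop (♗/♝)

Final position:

  a b c d e f g h
  ─────────────────
8│♜ ♞ ♝ ♛ ♚ ♝ · ♜│8
7│♟ ♟ ♟ ♟ ♟ ♟ ♟ ♟│7
6│· · · · · ♞ · ·│6
5│· · · · · · · ·│5
4│· · · ♙ · · · ·│4
3│· · · · · · · ·│3
2│♙ ♙ ♙ · ♙ ♙ ♙ ♙│2
1│♖ ♘ ♗ ♕ ♔ ♗ ♘ ♖│1
  ─────────────────
  a b c d e f g h


c8, f8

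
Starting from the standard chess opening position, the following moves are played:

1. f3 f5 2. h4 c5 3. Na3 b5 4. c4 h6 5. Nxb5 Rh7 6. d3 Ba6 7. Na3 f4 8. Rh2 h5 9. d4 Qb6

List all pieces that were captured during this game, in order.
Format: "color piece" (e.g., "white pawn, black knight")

Tracking captures:
  Nxb5: captured black pawn

black pawn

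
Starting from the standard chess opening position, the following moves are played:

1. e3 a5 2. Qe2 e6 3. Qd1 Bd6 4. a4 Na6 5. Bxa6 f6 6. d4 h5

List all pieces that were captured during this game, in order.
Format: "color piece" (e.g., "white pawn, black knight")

Tracking captures:
  Bxa6: captured black knight

black knight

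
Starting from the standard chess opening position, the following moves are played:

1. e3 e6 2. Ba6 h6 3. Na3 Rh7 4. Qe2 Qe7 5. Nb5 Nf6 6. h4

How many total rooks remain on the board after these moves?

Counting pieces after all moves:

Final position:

  a b c d e f g h
  ─────────────────
8│♜ ♞ ♝ · ♚ ♝ · ·│8
7│♟ ♟ ♟ ♟ ♛ ♟ ♟ ♜│7
6│♗ · · · ♟ ♞ · ♟│6
5│· ♘ · · · · · ·│5
4│· · · · · · · ♙│4
3│· · · · ♙ · · ·│3
2│♙ ♙ ♙ ♙ ♕ ♙ ♙ ·│2
1│♖ · ♗ · ♔ · ♘ ♖│1
  ─────────────────
  a b c d e f g h


4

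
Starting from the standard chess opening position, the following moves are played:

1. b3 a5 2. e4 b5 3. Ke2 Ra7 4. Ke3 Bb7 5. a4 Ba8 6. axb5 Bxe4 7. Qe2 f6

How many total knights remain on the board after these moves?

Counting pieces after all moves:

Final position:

  a b c d e f g h
  ─────────────────
8│· ♞ · ♛ ♚ ♝ ♞ ♜│8
7│♜ · ♟ ♟ ♟ · ♟ ♟│7
6│· · · · · ♟ · ·│6
5│♟ ♙ · · · · · ·│5
4│· · · · ♝ · · ·│4
3│· ♙ · · ♔ · · ·│3
2│· · ♙ ♙ ♕ ♙ ♙ ♙│2
1│♖ ♘ ♗ · · ♗ ♘ ♖│1
  ─────────────────
  a b c d e f g h


4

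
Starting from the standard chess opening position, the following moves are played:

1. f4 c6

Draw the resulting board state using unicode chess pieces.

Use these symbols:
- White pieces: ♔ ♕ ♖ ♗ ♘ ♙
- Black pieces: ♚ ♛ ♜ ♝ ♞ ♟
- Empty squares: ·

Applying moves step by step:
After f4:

♜ ♞ ♝ ♛ ♚ ♝ ♞ ♜
♟ ♟ ♟ ♟ ♟ ♟ ♟ ♟
· · · · · · · ·
· · · · · · · ·
· · · · · ♙ · ·
· · · · · · · ·
♙ ♙ ♙ ♙ ♙ · ♙ ♙
♖ ♘ ♗ ♕ ♔ ♗ ♘ ♖


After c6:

♜ ♞ ♝ ♛ ♚ ♝ ♞ ♜
♟ ♟ · ♟ ♟ ♟ ♟ ♟
· · ♟ · · · · ·
· · · · · · · ·
· · · · · ♙ · ·
· · · · · · · ·
♙ ♙ ♙ ♙ ♙ · ♙ ♙
♖ ♘ ♗ ♕ ♔ ♗ ♘ ♖



  a b c d e f g h
  ─────────────────
8│♜ ♞ ♝ ♛ ♚ ♝ ♞ ♜│8
7│♟ ♟ · ♟ ♟ ♟ ♟ ♟│7
6│· · ♟ · · · · ·│6
5│· · · · · · · ·│5
4│· · · · · ♙ · ·│4
3│· · · · · · · ·│3
2│♙ ♙ ♙ ♙ ♙ · ♙ ♙│2
1│♖ ♘ ♗ ♕ ♔ ♗ ♘ ♖│1
  ─────────────────
  a b c d e f g h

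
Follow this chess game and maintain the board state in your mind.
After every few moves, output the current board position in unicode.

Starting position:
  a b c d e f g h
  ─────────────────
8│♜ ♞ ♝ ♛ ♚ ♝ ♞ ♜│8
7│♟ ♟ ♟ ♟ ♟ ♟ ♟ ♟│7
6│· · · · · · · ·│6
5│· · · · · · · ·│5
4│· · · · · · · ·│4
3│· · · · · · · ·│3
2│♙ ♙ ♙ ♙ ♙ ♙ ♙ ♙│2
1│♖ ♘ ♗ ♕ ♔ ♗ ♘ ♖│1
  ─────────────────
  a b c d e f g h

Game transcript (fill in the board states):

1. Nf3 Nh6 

  a b c d e f g h
  ─────────────────
8│♜ ♞ ♝ ♛ ♚ ♝ · ♜│8
7│♟ ♟ ♟ ♟ ♟ ♟ ♟ ♟│7
6│· · · · · · · ♞│6
5│· · · · · · · ·│5
4│· · · · · · · ·│4
3│· · · · · ♘ · ·│3
2│♙ ♙ ♙ ♙ ♙ ♙ ♙ ♙│2
1│♖ ♘ ♗ ♕ ♔ ♗ · ♖│1
  ─────────────────
  a b c d e f g h

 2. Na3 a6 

  a b c d e f g h
  ─────────────────
8│♜ ♞ ♝ ♛ ♚ ♝ · ♜│8
7│· ♟ ♟ ♟ ♟ ♟ ♟ ♟│7
6│♟ · · · · · · ♞│6
5│· · · · · · · ·│5
4│· · · · · · · ·│4
3│♘ · · · · ♘ · ·│3
2│♙ ♙ ♙ ♙ ♙ ♙ ♙ ♙│2
1│♖ · ♗ ♕ ♔ ♗ · ♖│1
  ─────────────────
  a b c d e f g h

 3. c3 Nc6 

  a b c d e f g h
  ─────────────────
8│♜ · ♝ ♛ ♚ ♝ · ♜│8
7│· ♟ ♟ ♟ ♟ ♟ ♟ ♟│7
6│♟ · ♞ · · · · ♞│6
5│· · · · · · · ·│5
4│· · · · · · · ·│4
3│♘ · ♙ · · ♘ · ·│3
2│♙ ♙ · ♙ ♙ ♙ ♙ ♙│2
1│♖ · ♗ ♕ ♔ ♗ · ♖│1
  ─────────────────
  a b c d e f g h



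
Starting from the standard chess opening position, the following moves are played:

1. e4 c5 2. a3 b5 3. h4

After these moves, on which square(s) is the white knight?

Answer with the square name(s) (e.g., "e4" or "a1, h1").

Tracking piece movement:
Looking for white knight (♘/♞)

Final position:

  a b c d e f g h
  ─────────────────
8│♜ ♞ ♝ ♛ ♚ ♝ ♞ ♜│8
7│♟ · · ♟ ♟ ♟ ♟ ♟│7
6│· · · · · · · ·│6
5│· ♟ ♟ · · · · ·│5
4│· · · · ♙ · · ♙│4
3│♙ · · · · · · ·│3
2│· ♙ ♙ ♙ · ♙ ♙ ·│2
1│♖ ♘ ♗ ♕ ♔ ♗ ♘ ♖│1
  ─────────────────
  a b c d e f g h


b1, g1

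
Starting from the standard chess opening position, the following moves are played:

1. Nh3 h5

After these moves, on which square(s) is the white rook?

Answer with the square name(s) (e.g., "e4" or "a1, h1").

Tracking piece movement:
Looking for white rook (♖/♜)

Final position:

  a b c d e f g h
  ─────────────────
8│♜ ♞ ♝ ♛ ♚ ♝ ♞ ♜│8
7│♟ ♟ ♟ ♟ ♟ ♟ ♟ ·│7
6│· · · · · · · ·│6
5│· · · · · · · ♟│5
4│· · · · · · · ·│4
3│· · · · · · · ♘│3
2│♙ ♙ ♙ ♙ ♙ ♙ ♙ ♙│2
1│♖ ♘ ♗ ♕ ♔ ♗ · ♖│1
  ─────────────────
  a b c d e f g h


a1, h1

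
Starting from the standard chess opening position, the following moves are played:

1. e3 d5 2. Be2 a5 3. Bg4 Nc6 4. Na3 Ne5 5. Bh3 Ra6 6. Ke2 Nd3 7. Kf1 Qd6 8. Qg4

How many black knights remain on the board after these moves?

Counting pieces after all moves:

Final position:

  a b c d e f g h
  ─────────────────
8│· · ♝ · ♚ ♝ ♞ ♜│8
7│· ♟ ♟ · ♟ ♟ ♟ ♟│7
6│♜ · · ♛ · · · ·│6
5│♟ · · ♟ · · · ·│5
4│· · · · · · ♕ ·│4
3│♘ · · ♞ ♙ · · ♗│3
2│♙ ♙ ♙ ♙ · ♙ ♙ ♙│2
1│♖ · ♗ · · ♔ ♘ ♖│1
  ─────────────────
  a b c d e f g h


2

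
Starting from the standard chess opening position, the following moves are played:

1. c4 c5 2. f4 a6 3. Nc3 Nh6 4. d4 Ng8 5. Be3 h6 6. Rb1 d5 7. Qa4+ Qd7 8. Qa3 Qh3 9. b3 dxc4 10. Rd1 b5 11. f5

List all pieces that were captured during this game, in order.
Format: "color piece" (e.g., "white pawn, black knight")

Tracking captures:
  dxc4: captured white pawn

white pawn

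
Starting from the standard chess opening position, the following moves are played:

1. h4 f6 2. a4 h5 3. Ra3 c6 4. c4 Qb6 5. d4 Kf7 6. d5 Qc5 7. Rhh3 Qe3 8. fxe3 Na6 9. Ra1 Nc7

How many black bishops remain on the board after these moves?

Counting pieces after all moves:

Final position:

  a b c d e f g h
  ─────────────────
8│♜ · ♝ · · ♝ ♞ ♜│8
7│♟ ♟ ♞ ♟ ♟ ♚ ♟ ·│7
6│· · ♟ · · ♟ · ·│6
5│· · · ♙ · · · ♟│5
4│♙ · ♙ · · · · ♙│4
3│· · · · ♙ · · ♖│3
2│· ♙ · · ♙ · ♙ ·│2
1│♖ ♘ ♗ ♕ ♔ ♗ ♘ ·│1
  ─────────────────
  a b c d e f g h


2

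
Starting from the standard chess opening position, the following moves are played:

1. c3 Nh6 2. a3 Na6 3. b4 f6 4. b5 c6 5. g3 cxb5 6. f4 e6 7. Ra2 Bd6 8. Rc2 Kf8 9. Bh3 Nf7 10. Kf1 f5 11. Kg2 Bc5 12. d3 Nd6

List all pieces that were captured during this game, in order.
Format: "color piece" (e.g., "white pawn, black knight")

Tracking captures:
  cxb5: captured white pawn

white pawn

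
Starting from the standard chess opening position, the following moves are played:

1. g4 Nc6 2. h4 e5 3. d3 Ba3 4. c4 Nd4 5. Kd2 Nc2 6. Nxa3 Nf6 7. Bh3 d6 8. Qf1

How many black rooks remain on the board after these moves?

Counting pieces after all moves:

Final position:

  a b c d e f g h
  ─────────────────
8│♜ · ♝ ♛ ♚ · · ♜│8
7│♟ ♟ ♟ · · ♟ ♟ ♟│7
6│· · · ♟ · ♞ · ·│6
5│· · · · ♟ · · ·│5
4│· · ♙ · · · ♙ ♙│4
3│♘ · · ♙ · · · ♗│3
2│♙ ♙ ♞ ♔ ♙ ♙ · ·│2
1│♖ · ♗ · · ♕ ♘ ♖│1
  ─────────────────
  a b c d e f g h


2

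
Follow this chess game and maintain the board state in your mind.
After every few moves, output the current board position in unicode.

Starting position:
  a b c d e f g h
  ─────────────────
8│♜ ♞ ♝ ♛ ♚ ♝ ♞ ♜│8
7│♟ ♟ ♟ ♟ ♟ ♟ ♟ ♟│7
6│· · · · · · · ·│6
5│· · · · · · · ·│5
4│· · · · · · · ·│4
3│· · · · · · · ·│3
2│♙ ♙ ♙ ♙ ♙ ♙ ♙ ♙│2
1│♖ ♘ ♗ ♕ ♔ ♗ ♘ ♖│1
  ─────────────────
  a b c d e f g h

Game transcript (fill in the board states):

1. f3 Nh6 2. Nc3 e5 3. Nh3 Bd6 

  a b c d e f g h
  ─────────────────
8│♜ ♞ ♝ ♛ ♚ · · ♜│8
7│♟ ♟ ♟ ♟ · ♟ ♟ ♟│7
6│· · · ♝ · · · ♞│6
5│· · · · ♟ · · ·│5
4│· · · · · · · ·│4
3│· · ♘ · · ♙ · ♘│3
2│♙ ♙ ♙ ♙ ♙ · ♙ ♙│2
1│♖ · ♗ ♕ ♔ ♗ · ♖│1
  ─────────────────
  a b c d e f g h

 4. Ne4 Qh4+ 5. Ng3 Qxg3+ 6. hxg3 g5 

  a b c d e f g h
  ─────────────────
8│♜ ♞ ♝ · ♚ · · ♜│8
7│♟ ♟ ♟ ♟ · ♟ · ♟│7
6│· · · ♝ · · · ♞│6
5│· · · · ♟ · ♟ ·│5
4│· · · · · · · ·│4
3│· · · · · ♙ ♙ ♘│3
2│♙ ♙ ♙ ♙ ♙ · ♙ ·│2
1│♖ · ♗ ♕ ♔ ♗ · ♖│1
  ─────────────────
  a b c d e f g h

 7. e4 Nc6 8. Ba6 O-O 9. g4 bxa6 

  a b c d e f g h
  ─────────────────
8│♜ · ♝ · · ♜ ♚ ·│8
7│♟ · ♟ ♟ · ♟ · ♟│7
6│♟ · ♞ ♝ · · · ♞│6
5│· · · · ♟ · ♟ ·│5
4│· · · · ♙ · ♙ ·│4
3│· · · · · ♙ · ♘│3
2│♙ ♙ ♙ ♙ · · ♙ ·│2
1│♖ · ♗ ♕ ♔ · · ♖│1
  ─────────────────
  a b c d e f g h

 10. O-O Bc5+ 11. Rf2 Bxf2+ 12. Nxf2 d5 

  a b c d e f g h
  ─────────────────
8│♜ · ♝ · · ♜ ♚ ·│8
7│♟ · ♟ · · ♟ · ♟│7
6│♟ · ♞ · · · · ♞│6
5│· · · ♟ ♟ · ♟ ·│5
4│· · · · ♙ · ♙ ·│4
3│· · · · · ♙ · ·│3
2│♙ ♙ ♙ ♙ · ♘ ♙ ·│2
1│♖ · ♗ ♕ · · ♔ ·│1
  ─────────────────
  a b c d e f g h

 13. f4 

  a b c d e f g h
  ─────────────────
8│♜ · ♝ · · ♜ ♚ ·│8
7│♟ · ♟ · · ♟ · ♟│7
6│♟ · ♞ · · · · ♞│6
5│· · · ♟ ♟ · ♟ ·│5
4│· · · · ♙ ♙ ♙ ·│4
3│· · · · · · · ·│3
2│♙ ♙ ♙ ♙ · ♘ ♙ ·│2
1│♖ · ♗ ♕ · · ♔ ·│1
  ─────────────────
  a b c d e f g h


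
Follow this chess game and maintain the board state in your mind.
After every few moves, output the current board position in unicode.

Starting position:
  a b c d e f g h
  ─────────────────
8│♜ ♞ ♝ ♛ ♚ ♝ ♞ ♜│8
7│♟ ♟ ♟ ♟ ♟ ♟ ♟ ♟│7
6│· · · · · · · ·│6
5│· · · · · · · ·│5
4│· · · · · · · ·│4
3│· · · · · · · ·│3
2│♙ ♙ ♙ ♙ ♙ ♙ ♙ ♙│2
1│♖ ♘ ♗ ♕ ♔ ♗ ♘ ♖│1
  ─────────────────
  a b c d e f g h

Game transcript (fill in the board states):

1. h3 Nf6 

  a b c d e f g h
  ─────────────────
8│♜ ♞ ♝ ♛ ♚ ♝ · ♜│8
7│♟ ♟ ♟ ♟ ♟ ♟ ♟ ♟│7
6│· · · · · ♞ · ·│6
5│· · · · · · · ·│5
4│· · · · · · · ·│4
3│· · · · · · · ♙│3
2│♙ ♙ ♙ ♙ ♙ ♙ ♙ ·│2
1│♖ ♘ ♗ ♕ ♔ ♗ ♘ ♖│1
  ─────────────────
  a b c d e f g h

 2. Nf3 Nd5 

  a b c d e f g h
  ─────────────────
8│♜ ♞ ♝ ♛ ♚ ♝ · ♜│8
7│♟ ♟ ♟ ♟ ♟ ♟ ♟ ♟│7
6│· · · · · · · ·│6
5│· · · ♞ · · · ·│5
4│· · · · · · · ·│4
3│· · · · · ♘ · ♙│3
2│♙ ♙ ♙ ♙ ♙ ♙ ♙ ·│2
1│♖ ♘ ♗ ♕ ♔ ♗ · ♖│1
  ─────────────────
  a b c d e f g h

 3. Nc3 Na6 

  a b c d e f g h
  ─────────────────
8│♜ · ♝ ♛ ♚ ♝ · ♜│8
7│♟ ♟ ♟ ♟ ♟ ♟ ♟ ♟│7
6│♞ · · · · · · ·│6
5│· · · ♞ · · · ·│5
4│· · · · · · · ·│4
3│· · ♘ · · ♘ · ♙│3
2│♙ ♙ ♙ ♙ ♙ ♙ ♙ ·│2
1│♖ · ♗ ♕ ♔ ♗ · ♖│1
  ─────────────────
  a b c d e f g h

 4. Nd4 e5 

  a b c d e f g h
  ─────────────────
8│♜ · ♝ ♛ ♚ ♝ · ♜│8
7│♟ ♟ ♟ ♟ · ♟ ♟ ♟│7
6│♞ · · · · · · ·│6
5│· · · ♞ ♟ · · ·│5
4│· · · ♘ · · · ·│4
3│· · ♘ · · · · ♙│3
2│♙ ♙ ♙ ♙ ♙ ♙ ♙ ·│2
1│♖ · ♗ ♕ ♔ ♗ · ♖│1
  ─────────────────
  a b c d e f g h

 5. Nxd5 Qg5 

  a b c d e f g h
  ─────────────────
8│♜ · ♝ · ♚ ♝ · ♜│8
7│♟ ♟ ♟ ♟ · ♟ ♟ ♟│7
6│♞ · · · · · · ·│6
5│· · · ♘ ♟ · ♛ ·│5
4│· · · ♘ · · · ·│4
3│· · · · · · · ♙│3
2│♙ ♙ ♙ ♙ ♙ ♙ ♙ ·│2
1│♖ · ♗ ♕ ♔ ♗ · ♖│1
  ─────────────────
  a b c d e f g h



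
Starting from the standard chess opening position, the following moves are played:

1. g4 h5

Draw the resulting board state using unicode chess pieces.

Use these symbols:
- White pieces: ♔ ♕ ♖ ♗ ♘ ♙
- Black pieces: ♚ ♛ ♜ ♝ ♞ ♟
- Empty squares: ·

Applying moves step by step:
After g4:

♜ ♞ ♝ ♛ ♚ ♝ ♞ ♜
♟ ♟ ♟ ♟ ♟ ♟ ♟ ♟
· · · · · · · ·
· · · · · · · ·
· · · · · · ♙ ·
· · · · · · · ·
♙ ♙ ♙ ♙ ♙ ♙ · ♙
♖ ♘ ♗ ♕ ♔ ♗ ♘ ♖


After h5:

♜ ♞ ♝ ♛ ♚ ♝ ♞ ♜
♟ ♟ ♟ ♟ ♟ ♟ ♟ ·
· · · · · · · ·
· · · · · · · ♟
· · · · · · ♙ ·
· · · · · · · ·
♙ ♙ ♙ ♙ ♙ ♙ · ♙
♖ ♘ ♗ ♕ ♔ ♗ ♘ ♖



  a b c d e f g h
  ─────────────────
8│♜ ♞ ♝ ♛ ♚ ♝ ♞ ♜│8
7│♟ ♟ ♟ ♟ ♟ ♟ ♟ ·│7
6│· · · · · · · ·│6
5│· · · · · · · ♟│5
4│· · · · · · ♙ ·│4
3│· · · · · · · ·│3
2│♙ ♙ ♙ ♙ ♙ ♙ · ♙│2
1│♖ ♘ ♗ ♕ ♔ ♗ ♘ ♖│1
  ─────────────────
  a b c d e f g h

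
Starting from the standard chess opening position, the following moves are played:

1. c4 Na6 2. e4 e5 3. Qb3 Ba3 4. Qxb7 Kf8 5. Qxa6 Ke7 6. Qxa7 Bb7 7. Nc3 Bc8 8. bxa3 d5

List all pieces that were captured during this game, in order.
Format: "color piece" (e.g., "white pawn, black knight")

Tracking captures:
  Qxb7: captured black pawn
  Qxa6: captured black knight
  Qxa7: captured black pawn
  bxa3: captured black bishop

black pawn, black knight, black pawn, black bishop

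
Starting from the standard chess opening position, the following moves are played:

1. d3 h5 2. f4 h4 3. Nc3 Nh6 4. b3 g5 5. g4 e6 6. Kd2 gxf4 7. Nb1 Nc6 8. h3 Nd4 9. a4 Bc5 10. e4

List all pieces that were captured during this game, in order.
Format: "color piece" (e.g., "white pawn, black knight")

Tracking captures:
  gxf4: captured white pawn

white pawn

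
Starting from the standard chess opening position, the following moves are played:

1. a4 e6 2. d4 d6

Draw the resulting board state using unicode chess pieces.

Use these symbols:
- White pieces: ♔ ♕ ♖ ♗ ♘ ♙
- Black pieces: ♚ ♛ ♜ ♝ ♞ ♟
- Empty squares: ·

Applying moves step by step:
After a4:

♜ ♞ ♝ ♛ ♚ ♝ ♞ ♜
♟ ♟ ♟ ♟ ♟ ♟ ♟ ♟
· · · · · · · ·
· · · · · · · ·
♙ · · · · · · ·
· · · · · · · ·
· ♙ ♙ ♙ ♙ ♙ ♙ ♙
♖ ♘ ♗ ♕ ♔ ♗ ♘ ♖


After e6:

♜ ♞ ♝ ♛ ♚ ♝ ♞ ♜
♟ ♟ ♟ ♟ · ♟ ♟ ♟
· · · · ♟ · · ·
· · · · · · · ·
♙ · · · · · · ·
· · · · · · · ·
· ♙ ♙ ♙ ♙ ♙ ♙ ♙
♖ ♘ ♗ ♕ ♔ ♗ ♘ ♖


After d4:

♜ ♞ ♝ ♛ ♚ ♝ ♞ ♜
♟ ♟ ♟ ♟ · ♟ ♟ ♟
· · · · ♟ · · ·
· · · · · · · ·
♙ · · ♙ · · · ·
· · · · · · · ·
· ♙ ♙ · ♙ ♙ ♙ ♙
♖ ♘ ♗ ♕ ♔ ♗ ♘ ♖


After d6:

♜ ♞ ♝ ♛ ♚ ♝ ♞ ♜
♟ ♟ ♟ · · ♟ ♟ ♟
· · · ♟ ♟ · · ·
· · · · · · · ·
♙ · · ♙ · · · ·
· · · · · · · ·
· ♙ ♙ · ♙ ♙ ♙ ♙
♖ ♘ ♗ ♕ ♔ ♗ ♘ ♖



  a b c d e f g h
  ─────────────────
8│♜ ♞ ♝ ♛ ♚ ♝ ♞ ♜│8
7│♟ ♟ ♟ · · ♟ ♟ ♟│7
6│· · · ♟ ♟ · · ·│6
5│· · · · · · · ·│5
4│♙ · · ♙ · · · ·│4
3│· · · · · · · ·│3
2│· ♙ ♙ · ♙ ♙ ♙ ♙│2
1│♖ ♘ ♗ ♕ ♔ ♗ ♘ ♖│1
  ─────────────────
  a b c d e f g h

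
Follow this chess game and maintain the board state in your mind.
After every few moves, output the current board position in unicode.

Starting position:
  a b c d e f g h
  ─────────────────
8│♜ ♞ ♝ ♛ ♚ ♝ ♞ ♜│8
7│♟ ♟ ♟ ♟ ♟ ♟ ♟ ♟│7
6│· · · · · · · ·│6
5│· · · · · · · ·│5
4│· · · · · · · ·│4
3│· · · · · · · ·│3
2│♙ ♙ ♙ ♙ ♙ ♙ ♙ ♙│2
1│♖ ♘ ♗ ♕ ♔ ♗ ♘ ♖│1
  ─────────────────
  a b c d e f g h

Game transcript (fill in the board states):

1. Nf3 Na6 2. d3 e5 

  a b c d e f g h
  ─────────────────
8│♜ · ♝ ♛ ♚ ♝ ♞ ♜│8
7│♟ ♟ ♟ ♟ · ♟ ♟ ♟│7
6│♞ · · · · · · ·│6
5│· · · · ♟ · · ·│5
4│· · · · · · · ·│4
3│· · · ♙ · ♘ · ·│3
2│♙ ♙ ♙ · ♙ ♙ ♙ ♙│2
1│♖ ♘ ♗ ♕ ♔ ♗ · ♖│1
  ─────────────────
  a b c d e f g h

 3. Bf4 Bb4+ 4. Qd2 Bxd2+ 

  a b c d e f g h
  ─────────────────
8│♜ · ♝ ♛ ♚ · ♞ ♜│8
7│♟ ♟ ♟ ♟ · ♟ ♟ ♟│7
6│♞ · · · · · · ·│6
5│· · · · ♟ · · ·│5
4│· · · · · ♗ · ·│4
3│· · · ♙ · ♘ · ·│3
2│♙ ♙ ♙ ♝ ♙ ♙ ♙ ♙│2
1│♖ ♘ · · ♔ ♗ · ♖│1
  ─────────────────
  a b c d e f g h

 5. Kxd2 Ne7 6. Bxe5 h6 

  a b c d e f g h
  ─────────────────
8│♜ · ♝ ♛ ♚ · · ♜│8
7│♟ ♟ ♟ ♟ ♞ ♟ ♟ ·│7
6│♞ · · · · · · ♟│6
5│· · · · ♗ · · ·│5
4│· · · · · · · ·│4
3│· · · ♙ · ♘ · ·│3
2│♙ ♙ ♙ ♔ ♙ ♙ ♙ ♙│2
1│♖ ♘ · · · ♗ · ♖│1
  ─────────────────
  a b c d e f g h

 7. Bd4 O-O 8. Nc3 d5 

  a b c d e f g h
  ─────────────────
8│♜ · ♝ ♛ · ♜ ♚ ·│8
7│♟ ♟ ♟ · ♞ ♟ ♟ ·│7
6│♞ · · · · · · ♟│6
5│· · · ♟ · · · ·│5
4│· · · ♗ · · · ·│4
3│· · ♘ ♙ · ♘ · ·│3
2│♙ ♙ ♙ ♔ ♙ ♙ ♙ ♙│2
1│♖ · · · · ♗ · ♖│1
  ─────────────────
  a b c d e f g h



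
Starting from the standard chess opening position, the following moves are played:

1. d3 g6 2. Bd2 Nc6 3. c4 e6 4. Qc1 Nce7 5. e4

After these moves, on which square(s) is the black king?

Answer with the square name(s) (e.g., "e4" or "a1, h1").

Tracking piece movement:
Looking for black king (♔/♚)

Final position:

  a b c d e f g h
  ─────────────────
8│♜ · ♝ ♛ ♚ ♝ ♞ ♜│8
7│♟ ♟ ♟ ♟ ♞ ♟ · ♟│7
6│· · · · ♟ · ♟ ·│6
5│· · · · · · · ·│5
4│· · ♙ · ♙ · · ·│4
3│· · · ♙ · · · ·│3
2│♙ ♙ · ♗ · ♙ ♙ ♙│2
1│♖ ♘ ♕ · ♔ ♗ ♘ ♖│1
  ─────────────────
  a b c d e f g h


e8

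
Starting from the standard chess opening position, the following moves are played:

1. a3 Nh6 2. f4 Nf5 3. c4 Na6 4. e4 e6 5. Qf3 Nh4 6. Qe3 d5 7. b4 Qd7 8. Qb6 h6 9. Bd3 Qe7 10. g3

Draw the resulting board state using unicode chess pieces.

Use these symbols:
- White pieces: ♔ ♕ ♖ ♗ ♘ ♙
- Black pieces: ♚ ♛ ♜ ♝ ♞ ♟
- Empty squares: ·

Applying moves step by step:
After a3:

♜ ♞ ♝ ♛ ♚ ♝ ♞ ♜
♟ ♟ ♟ ♟ ♟ ♟ ♟ ♟
· · · · · · · ·
· · · · · · · ·
· · · · · · · ·
♙ · · · · · · ·
· ♙ ♙ ♙ ♙ ♙ ♙ ♙
♖ ♘ ♗ ♕ ♔ ♗ ♘ ♖


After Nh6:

♜ ♞ ♝ ♛ ♚ ♝ · ♜
♟ ♟ ♟ ♟ ♟ ♟ ♟ ♟
· · · · · · · ♞
· · · · · · · ·
· · · · · · · ·
♙ · · · · · · ·
· ♙ ♙ ♙ ♙ ♙ ♙ ♙
♖ ♘ ♗ ♕ ♔ ♗ ♘ ♖


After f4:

♜ ♞ ♝ ♛ ♚ ♝ · ♜
♟ ♟ ♟ ♟ ♟ ♟ ♟ ♟
· · · · · · · ♞
· · · · · · · ·
· · · · · ♙ · ·
♙ · · · · · · ·
· ♙ ♙ ♙ ♙ · ♙ ♙
♖ ♘ ♗ ♕ ♔ ♗ ♘ ♖


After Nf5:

♜ ♞ ♝ ♛ ♚ ♝ · ♜
♟ ♟ ♟ ♟ ♟ ♟ ♟ ♟
· · · · · · · ·
· · · · · ♞ · ·
· · · · · ♙ · ·
♙ · · · · · · ·
· ♙ ♙ ♙ ♙ · ♙ ♙
♖ ♘ ♗ ♕ ♔ ♗ ♘ ♖


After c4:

♜ ♞ ♝ ♛ ♚ ♝ · ♜
♟ ♟ ♟ ♟ ♟ ♟ ♟ ♟
· · · · · · · ·
· · · · · ♞ · ·
· · ♙ · · ♙ · ·
♙ · · · · · · ·
· ♙ · ♙ ♙ · ♙ ♙
♖ ♘ ♗ ♕ ♔ ♗ ♘ ♖


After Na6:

♜ · ♝ ♛ ♚ ♝ · ♜
♟ ♟ ♟ ♟ ♟ ♟ ♟ ♟
♞ · · · · · · ·
· · · · · ♞ · ·
· · ♙ · · ♙ · ·
♙ · · · · · · ·
· ♙ · ♙ ♙ · ♙ ♙
♖ ♘ ♗ ♕ ♔ ♗ ♘ ♖


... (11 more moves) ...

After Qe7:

♜ · ♝ · ♚ ♝ · ♜
♟ ♟ ♟ · ♛ ♟ ♟ ·
♞ ♕ · · ♟ · · ♟
· · · ♟ · · · ·
· ♙ ♙ · ♙ ♙ · ♞
♙ · · ♗ · · · ·
· · · ♙ · · ♙ ♙
♖ ♘ ♗ · ♔ · ♘ ♖


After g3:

♜ · ♝ · ♚ ♝ · ♜
♟ ♟ ♟ · ♛ ♟ ♟ ·
♞ ♕ · · ♟ · · ♟
· · · ♟ · · · ·
· ♙ ♙ · ♙ ♙ · ♞
♙ · · ♗ · · ♙ ·
· · · ♙ · · · ♙
♖ ♘ ♗ · ♔ · ♘ ♖



  a b c d e f g h
  ─────────────────
8│♜ · ♝ · ♚ ♝ · ♜│8
7│♟ ♟ ♟ · ♛ ♟ ♟ ·│7
6│♞ ♕ · · ♟ · · ♟│6
5│· · · ♟ · · · ·│5
4│· ♙ ♙ · ♙ ♙ · ♞│4
3│♙ · · ♗ · · ♙ ·│3
2│· · · ♙ · · · ♙│2
1│♖ ♘ ♗ · ♔ · ♘ ♖│1
  ─────────────────
  a b c d e f g h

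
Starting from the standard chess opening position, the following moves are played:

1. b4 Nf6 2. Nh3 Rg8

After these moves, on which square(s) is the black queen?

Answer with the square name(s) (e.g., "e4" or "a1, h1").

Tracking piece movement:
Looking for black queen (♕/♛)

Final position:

  a b c d e f g h
  ─────────────────
8│♜ ♞ ♝ ♛ ♚ ♝ ♜ ·│8
7│♟ ♟ ♟ ♟ ♟ ♟ ♟ ♟│7
6│· · · · · ♞ · ·│6
5│· · · · · · · ·│5
4│· ♙ · · · · · ·│4
3│· · · · · · · ♘│3
2│♙ · ♙ ♙ ♙ ♙ ♙ ♙│2
1│♖ ♘ ♗ ♕ ♔ ♗ · ♖│1
  ─────────────────
  a b c d e f g h


d8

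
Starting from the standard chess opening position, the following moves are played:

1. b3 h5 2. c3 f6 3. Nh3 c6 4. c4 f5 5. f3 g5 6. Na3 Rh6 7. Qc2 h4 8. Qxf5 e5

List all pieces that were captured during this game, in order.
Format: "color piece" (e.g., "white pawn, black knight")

Tracking captures:
  Qxf5: captured black pawn

black pawn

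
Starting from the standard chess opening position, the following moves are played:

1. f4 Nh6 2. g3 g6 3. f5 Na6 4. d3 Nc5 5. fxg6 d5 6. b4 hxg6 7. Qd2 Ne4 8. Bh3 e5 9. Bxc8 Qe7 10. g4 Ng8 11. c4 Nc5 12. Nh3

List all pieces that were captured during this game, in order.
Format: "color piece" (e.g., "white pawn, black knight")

Tracking captures:
  fxg6: captured black pawn
  hxg6: captured white pawn
  Bxc8: captured black bishop

black pawn, white pawn, black bishop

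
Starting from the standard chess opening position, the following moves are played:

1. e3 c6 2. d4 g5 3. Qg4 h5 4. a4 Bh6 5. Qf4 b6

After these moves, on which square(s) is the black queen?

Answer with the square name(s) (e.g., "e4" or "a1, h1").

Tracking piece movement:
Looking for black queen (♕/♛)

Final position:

  a b c d e f g h
  ─────────────────
8│♜ ♞ ♝ ♛ ♚ · ♞ ♜│8
7│♟ · · ♟ ♟ ♟ · ·│7
6│· ♟ ♟ · · · · ♝│6
5│· · · · · · ♟ ♟│5
4│♙ · · ♙ · ♕ · ·│4
3│· · · · ♙ · · ·│3
2│· ♙ ♙ · · ♙ ♙ ♙│2
1│♖ ♘ ♗ · ♔ ♗ ♘ ♖│1
  ─────────────────
  a b c d e f g h


d8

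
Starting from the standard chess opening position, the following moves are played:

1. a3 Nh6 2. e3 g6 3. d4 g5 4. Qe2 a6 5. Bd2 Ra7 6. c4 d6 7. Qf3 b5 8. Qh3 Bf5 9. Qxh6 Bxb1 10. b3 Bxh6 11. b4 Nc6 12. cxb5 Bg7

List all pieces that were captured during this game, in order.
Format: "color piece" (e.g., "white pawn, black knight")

Tracking captures:
  Qxh6: captured black knight
  Bxb1: captured white knight
  Bxh6: captured white queen
  cxb5: captured black pawn

black knight, white knight, white queen, black pawn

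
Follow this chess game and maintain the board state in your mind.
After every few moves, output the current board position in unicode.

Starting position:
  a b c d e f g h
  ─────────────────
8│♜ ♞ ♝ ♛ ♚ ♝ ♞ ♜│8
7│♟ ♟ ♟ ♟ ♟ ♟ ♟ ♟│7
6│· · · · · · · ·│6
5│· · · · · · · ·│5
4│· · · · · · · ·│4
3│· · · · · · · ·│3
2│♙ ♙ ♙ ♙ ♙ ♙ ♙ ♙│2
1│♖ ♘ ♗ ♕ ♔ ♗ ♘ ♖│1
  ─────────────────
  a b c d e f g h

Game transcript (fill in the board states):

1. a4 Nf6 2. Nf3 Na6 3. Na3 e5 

  a b c d e f g h
  ─────────────────
8│♜ · ♝ ♛ ♚ ♝ · ♜│8
7│♟ ♟ ♟ ♟ · ♟ ♟ ♟│7
6│♞ · · · · ♞ · ·│6
5│· · · · ♟ · · ·│5
4│♙ · · · · · · ·│4
3│♘ · · · · ♘ · ·│3
2│· ♙ ♙ ♙ ♙ ♙ ♙ ♙│2
1│♖ · ♗ ♕ ♔ ♗ · ♖│1
  ─────────────────
  a b c d e f g h

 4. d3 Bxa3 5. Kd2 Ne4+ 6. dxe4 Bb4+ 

  a b c d e f g h
  ─────────────────
8│♜ · ♝ ♛ ♚ · · ♜│8
7│♟ ♟ ♟ ♟ · ♟ ♟ ♟│7
6│♞ · · · · · · ·│6
5│· · · · ♟ · · ·│5
4│♙ ♝ · · ♙ · · ·│4
3│· · · · · ♘ · ·│3
2│· ♙ ♙ ♔ ♙ ♙ ♙ ♙│2
1│♖ · ♗ ♕ · ♗ · ♖│1
  ─────────────────
  a b c d e f g h

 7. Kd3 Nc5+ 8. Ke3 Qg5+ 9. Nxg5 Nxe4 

  a b c d e f g h
  ─────────────────
8│♜ · ♝ · ♚ · · ♜│8
7│♟ ♟ ♟ ♟ · ♟ ♟ ♟│7
6│· · · · · · · ·│6
5│· · · · ♟ · ♘ ·│5
4│♙ ♝ · · ♞ · · ·│4
3│· · · · ♔ · · ·│3
2│· ♙ ♙ · ♙ ♙ ♙ ♙│2
1│♖ · ♗ ♕ · ♗ · ♖│1
  ─────────────────
  a b c d e f g h

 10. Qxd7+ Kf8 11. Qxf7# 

  a b c d e f g h
  ─────────────────
8│♜ · ♝ · · ♚ · ♜│8
7│♟ ♟ ♟ · · ♕ ♟ ♟│7
6│· · · · · · · ·│6
5│· · · · ♟ · ♘ ·│5
4│♙ ♝ · · ♞ · · ·│4
3│· · · · ♔ · · ·│3
2│· ♙ ♙ · ♙ ♙ ♙ ♙│2
1│♖ · ♗ · · ♗ · ♖│1
  ─────────────────
  a b c d e f g h


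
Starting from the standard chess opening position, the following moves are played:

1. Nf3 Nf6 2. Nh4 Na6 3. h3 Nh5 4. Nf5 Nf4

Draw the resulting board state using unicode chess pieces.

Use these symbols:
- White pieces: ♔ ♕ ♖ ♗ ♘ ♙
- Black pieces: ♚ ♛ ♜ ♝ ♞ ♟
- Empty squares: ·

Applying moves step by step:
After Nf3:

♜ ♞ ♝ ♛ ♚ ♝ ♞ ♜
♟ ♟ ♟ ♟ ♟ ♟ ♟ ♟
· · · · · · · ·
· · · · · · · ·
· · · · · · · ·
· · · · · ♘ · ·
♙ ♙ ♙ ♙ ♙ ♙ ♙ ♙
♖ ♘ ♗ ♕ ♔ ♗ · ♖


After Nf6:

♜ ♞ ♝ ♛ ♚ ♝ · ♜
♟ ♟ ♟ ♟ ♟ ♟ ♟ ♟
· · · · · ♞ · ·
· · · · · · · ·
· · · · · · · ·
· · · · · ♘ · ·
♙ ♙ ♙ ♙ ♙ ♙ ♙ ♙
♖ ♘ ♗ ♕ ♔ ♗ · ♖


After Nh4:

♜ ♞ ♝ ♛ ♚ ♝ · ♜
♟ ♟ ♟ ♟ ♟ ♟ ♟ ♟
· · · · · ♞ · ·
· · · · · · · ·
· · · · · · · ♘
· · · · · · · ·
♙ ♙ ♙ ♙ ♙ ♙ ♙ ♙
♖ ♘ ♗ ♕ ♔ ♗ · ♖


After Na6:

♜ · ♝ ♛ ♚ ♝ · ♜
♟ ♟ ♟ ♟ ♟ ♟ ♟ ♟
♞ · · · · ♞ · ·
· · · · · · · ·
· · · · · · · ♘
· · · · · · · ·
♙ ♙ ♙ ♙ ♙ ♙ ♙ ♙
♖ ♘ ♗ ♕ ♔ ♗ · ♖


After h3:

♜ · ♝ ♛ ♚ ♝ · ♜
♟ ♟ ♟ ♟ ♟ ♟ ♟ ♟
♞ · · · · ♞ · ·
· · · · · · · ·
· · · · · · · ♘
· · · · · · · ♙
♙ ♙ ♙ ♙ ♙ ♙ ♙ ·
♖ ♘ ♗ ♕ ♔ ♗ · ♖


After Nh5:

♜ · ♝ ♛ ♚ ♝ · ♜
♟ ♟ ♟ ♟ ♟ ♟ ♟ ♟
♞ · · · · · · ·
· · · · · · · ♞
· · · · · · · ♘
· · · · · · · ♙
♙ ♙ ♙ ♙ ♙ ♙ ♙ ·
♖ ♘ ♗ ♕ ♔ ♗ · ♖


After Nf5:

♜ · ♝ ♛ ♚ ♝ · ♜
♟ ♟ ♟ ♟ ♟ ♟ ♟ ♟
♞ · · · · · · ·
· · · · · ♘ · ♞
· · · · · · · ·
· · · · · · · ♙
♙ ♙ ♙ ♙ ♙ ♙ ♙ ·
♖ ♘ ♗ ♕ ♔ ♗ · ♖


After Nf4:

♜ · ♝ ♛ ♚ ♝ · ♜
♟ ♟ ♟ ♟ ♟ ♟ ♟ ♟
♞ · · · · · · ·
· · · · · ♘ · ·
· · · · · ♞ · ·
· · · · · · · ♙
♙ ♙ ♙ ♙ ♙ ♙ ♙ ·
♖ ♘ ♗ ♕ ♔ ♗ · ♖



  a b c d e f g h
  ─────────────────
8│♜ · ♝ ♛ ♚ ♝ · ♜│8
7│♟ ♟ ♟ ♟ ♟ ♟ ♟ ♟│7
6│♞ · · · · · · ·│6
5│· · · · · ♘ · ·│5
4│· · · · · ♞ · ·│4
3│· · · · · · · ♙│3
2│♙ ♙ ♙ ♙ ♙ ♙ ♙ ·│2
1│♖ ♘ ♗ ♕ ♔ ♗ · ♖│1
  ─────────────────
  a b c d e f g h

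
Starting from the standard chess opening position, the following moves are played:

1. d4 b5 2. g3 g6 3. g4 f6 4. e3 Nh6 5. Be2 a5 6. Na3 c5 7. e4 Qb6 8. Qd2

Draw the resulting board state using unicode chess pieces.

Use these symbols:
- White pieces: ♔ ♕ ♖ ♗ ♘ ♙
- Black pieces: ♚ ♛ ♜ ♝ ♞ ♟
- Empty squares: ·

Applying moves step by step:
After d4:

♜ ♞ ♝ ♛ ♚ ♝ ♞ ♜
♟ ♟ ♟ ♟ ♟ ♟ ♟ ♟
· · · · · · · ·
· · · · · · · ·
· · · ♙ · · · ·
· · · · · · · ·
♙ ♙ ♙ · ♙ ♙ ♙ ♙
♖ ♘ ♗ ♕ ♔ ♗ ♘ ♖


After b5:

♜ ♞ ♝ ♛ ♚ ♝ ♞ ♜
♟ · ♟ ♟ ♟ ♟ ♟ ♟
· · · · · · · ·
· ♟ · · · · · ·
· · · ♙ · · · ·
· · · · · · · ·
♙ ♙ ♙ · ♙ ♙ ♙ ♙
♖ ♘ ♗ ♕ ♔ ♗ ♘ ♖


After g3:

♜ ♞ ♝ ♛ ♚ ♝ ♞ ♜
♟ · ♟ ♟ ♟ ♟ ♟ ♟
· · · · · · · ·
· ♟ · · · · · ·
· · · ♙ · · · ·
· · · · · · ♙ ·
♙ ♙ ♙ · ♙ ♙ · ♙
♖ ♘ ♗ ♕ ♔ ♗ ♘ ♖


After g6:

♜ ♞ ♝ ♛ ♚ ♝ ♞ ♜
♟ · ♟ ♟ ♟ ♟ · ♟
· · · · · · ♟ ·
· ♟ · · · · · ·
· · · ♙ · · · ·
· · · · · · ♙ ·
♙ ♙ ♙ · ♙ ♙ · ♙
♖ ♘ ♗ ♕ ♔ ♗ ♘ ♖


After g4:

♜ ♞ ♝ ♛ ♚ ♝ ♞ ♜
♟ · ♟ ♟ ♟ ♟ · ♟
· · · · · · ♟ ·
· ♟ · · · · · ·
· · · ♙ · · ♙ ·
· · · · · · · ·
♙ ♙ ♙ · ♙ ♙ · ♙
♖ ♘ ♗ ♕ ♔ ♗ ♘ ♖


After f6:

♜ ♞ ♝ ♛ ♚ ♝ ♞ ♜
♟ · ♟ ♟ ♟ · · ♟
· · · · · ♟ ♟ ·
· ♟ · · · · · ·
· · · ♙ · · ♙ ·
· · · · · · · ·
♙ ♙ ♙ · ♙ ♙ · ♙
♖ ♘ ♗ ♕ ♔ ♗ ♘ ♖


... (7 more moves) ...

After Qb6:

♜ ♞ ♝ · ♚ ♝ · ♜
· · · ♟ ♟ · · ♟
· ♛ · · · ♟ ♟ ♞
♟ ♟ ♟ · · · · ·
· · · ♙ ♙ · ♙ ·
♘ · · · · · · ·
♙ ♙ ♙ · ♗ ♙ · ♙
♖ · ♗ ♕ ♔ · ♘ ♖


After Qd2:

♜ ♞ ♝ · ♚ ♝ · ♜
· · · ♟ ♟ · · ♟
· ♛ · · · ♟ ♟ ♞
♟ ♟ ♟ · · · · ·
· · · ♙ ♙ · ♙ ·
♘ · · · · · · ·
♙ ♙ ♙ ♕ ♗ ♙ · ♙
♖ · ♗ · ♔ · ♘ ♖



  a b c d e f g h
  ─────────────────
8│♜ ♞ ♝ · ♚ ♝ · ♜│8
7│· · · ♟ ♟ · · ♟│7
6│· ♛ · · · ♟ ♟ ♞│6
5│♟ ♟ ♟ · · · · ·│5
4│· · · ♙ ♙ · ♙ ·│4
3│♘ · · · · · · ·│3
2│♙ ♙ ♙ ♕ ♗ ♙ · ♙│2
1│♖ · ♗ · ♔ · ♘ ♖│1
  ─────────────────
  a b c d e f g h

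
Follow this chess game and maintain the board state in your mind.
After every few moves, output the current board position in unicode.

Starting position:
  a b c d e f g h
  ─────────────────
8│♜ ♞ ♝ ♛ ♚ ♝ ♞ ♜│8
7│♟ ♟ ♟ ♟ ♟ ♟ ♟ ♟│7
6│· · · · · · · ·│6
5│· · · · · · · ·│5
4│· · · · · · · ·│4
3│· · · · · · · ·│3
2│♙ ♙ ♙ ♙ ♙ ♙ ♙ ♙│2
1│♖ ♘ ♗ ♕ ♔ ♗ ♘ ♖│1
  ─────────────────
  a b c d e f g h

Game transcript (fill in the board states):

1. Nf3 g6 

  a b c d e f g h
  ─────────────────
8│♜ ♞ ♝ ♛ ♚ ♝ ♞ ♜│8
7│♟ ♟ ♟ ♟ ♟ ♟ · ♟│7
6│· · · · · · ♟ ·│6
5│· · · · · · · ·│5
4│· · · · · · · ·│4
3│· · · · · ♘ · ·│3
2│♙ ♙ ♙ ♙ ♙ ♙ ♙ ♙│2
1│♖ ♘ ♗ ♕ ♔ ♗ · ♖│1
  ─────────────────
  a b c d e f g h

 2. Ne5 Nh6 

  a b c d e f g h
  ─────────────────
8│♜ ♞ ♝ ♛ ♚ ♝ · ♜│8
7│♟ ♟ ♟ ♟ ♟ ♟ · ♟│7
6│· · · · · · ♟ ♞│6
5│· · · · ♘ · · ·│5
4│· · · · · · · ·│4
3│· · · · · · · ·│3
2│♙ ♙ ♙ ♙ ♙ ♙ ♙ ♙│2
1│♖ ♘ ♗ ♕ ♔ ♗ · ♖│1
  ─────────────────
  a b c d e f g h

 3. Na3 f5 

  a b c d e f g h
  ─────────────────
8│♜ ♞ ♝ ♛ ♚ ♝ · ♜│8
7│♟ ♟ ♟ ♟ ♟ · · ♟│7
6│· · · · · · ♟ ♞│6
5│· · · · ♘ ♟ · ·│5
4│· · · · · · · ·│4
3│♘ · · · · · · ·│3
2│♙ ♙ ♙ ♙ ♙ ♙ ♙ ♙│2
1│♖ · ♗ ♕ ♔ ♗ · ♖│1
  ─────────────────
  a b c d e f g h

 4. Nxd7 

  a b c d e f g h
  ─────────────────
8│♜ ♞ ♝ ♛ ♚ ♝ · ♜│8
7│♟ ♟ ♟ ♘ ♟ · · ♟│7
6│· · · · · · ♟ ♞│6
5│· · · · · ♟ · ·│5
4│· · · · · · · ·│4
3│♘ · · · · · · ·│3
2│♙ ♙ ♙ ♙ ♙ ♙ ♙ ♙│2
1│♖ · ♗ ♕ ♔ ♗ · ♖│1
  ─────────────────
  a b c d e f g h
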